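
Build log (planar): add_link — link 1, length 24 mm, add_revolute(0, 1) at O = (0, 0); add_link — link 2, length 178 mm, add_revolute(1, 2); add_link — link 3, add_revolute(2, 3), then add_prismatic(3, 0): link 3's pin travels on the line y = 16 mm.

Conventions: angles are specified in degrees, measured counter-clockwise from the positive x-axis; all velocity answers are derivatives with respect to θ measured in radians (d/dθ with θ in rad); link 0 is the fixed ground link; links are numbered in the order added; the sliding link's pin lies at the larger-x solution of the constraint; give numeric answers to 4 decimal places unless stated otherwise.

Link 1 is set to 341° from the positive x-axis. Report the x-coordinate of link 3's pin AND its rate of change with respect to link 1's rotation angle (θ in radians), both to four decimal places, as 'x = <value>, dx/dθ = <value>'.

geometry: r = 24 mm, L = 178 mm, e = 16 mm
crank pin P = (r cos θ, r sin θ) = (22.692446, -7.813636)
h = r sin θ − e = -7.813636 − 16 = -23.813636
x = r cos θ + √(L² − h²) = 22.692446 + 176.399860 = 199.092306
dx/dθ = −r sin θ − h·r cos θ/√(L² − h²) (θ in radians; h = -23.813636) = 10.877071

x = 199.0923, dx/dθ = 10.8771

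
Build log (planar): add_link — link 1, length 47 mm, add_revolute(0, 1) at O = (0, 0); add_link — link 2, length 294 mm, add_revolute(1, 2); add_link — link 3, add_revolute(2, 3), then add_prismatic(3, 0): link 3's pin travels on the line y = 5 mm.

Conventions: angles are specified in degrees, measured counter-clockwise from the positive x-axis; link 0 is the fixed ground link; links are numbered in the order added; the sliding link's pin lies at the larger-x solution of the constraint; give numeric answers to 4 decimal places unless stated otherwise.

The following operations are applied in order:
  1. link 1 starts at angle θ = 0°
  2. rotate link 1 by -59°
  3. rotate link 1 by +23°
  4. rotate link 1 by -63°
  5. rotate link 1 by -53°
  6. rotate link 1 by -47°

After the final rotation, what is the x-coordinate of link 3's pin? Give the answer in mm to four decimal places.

geometry: r = 47 mm, L = 294 mm, e = 5 mm; θ starts at 0°
rotate link 1 by -59°: θ ← 0° -59° = -59°
rotate link 1 by +23°: θ ← -59° +23° = -36°
rotate link 1 by -63°: θ ← -36° -63° = -99°
rotate link 1 by -53°: θ ← -99° -53° = -152°
rotate link 1 by -47°: θ ← -152° -47° = -199°
crank pin P = (r cos θ, r sin θ) = (-44.439373, 15.301703)
h = r sin θ − e = 15.301703 − 5 = 10.301703
x = r cos θ + √(L² − h²) = -44.439373 + 293.819460 = 249.380087

249.3801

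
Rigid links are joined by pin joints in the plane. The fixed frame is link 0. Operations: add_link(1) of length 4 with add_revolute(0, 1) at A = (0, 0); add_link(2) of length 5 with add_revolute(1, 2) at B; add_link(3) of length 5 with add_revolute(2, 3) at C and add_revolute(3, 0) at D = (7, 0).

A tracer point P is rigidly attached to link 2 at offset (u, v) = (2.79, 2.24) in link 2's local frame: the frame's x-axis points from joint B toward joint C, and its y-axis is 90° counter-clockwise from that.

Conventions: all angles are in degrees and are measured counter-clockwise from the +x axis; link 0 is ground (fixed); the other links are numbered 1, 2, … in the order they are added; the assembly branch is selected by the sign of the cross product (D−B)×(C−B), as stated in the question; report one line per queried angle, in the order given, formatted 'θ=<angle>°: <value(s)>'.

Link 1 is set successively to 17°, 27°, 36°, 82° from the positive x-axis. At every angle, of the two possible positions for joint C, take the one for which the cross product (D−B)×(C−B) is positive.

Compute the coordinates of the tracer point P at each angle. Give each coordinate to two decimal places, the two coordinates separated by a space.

A=(0,0), D=(7.00,0)
θ=17°: B = A + 4.00·(cos17°, sin17°) = (3.8252, 1.1695)
θ=17°: |BD| = 3.3833
θ=17°: circle(B,5.00) ∩ circle(D,5.00): a=1.6917, h=4.7051
θ=17°:   candidates: C₊=(7.0390,4.9998) cross=15.919; C₋=(3.7862,-3.8304) cross=-15.919
θ=17°:   branch + wants cross > 0 → take C=(7.0390,4.9998) (cross=15.919)
θ=17°: ex = (C−B)/|BC| = (0.6428,0.7661); ey = (-0.7661,0.6428)
θ=17°: P = B + 2.79·ex + 2.24·ey = (3.9025,4.7466)
θ=27°: B = A + 4.00·(cos27°, sin27°) = (3.5640, 1.8160)
θ=27°: |BD| = 3.8863
θ=27°: circle(B,5.00) ∩ circle(D,5.00): a=1.9432, h=4.6070
θ=27°:   candidates: C₊=(7.4347,4.9811) cross=17.904; C₋=(3.1293,-3.1651) cross=-17.904
θ=27°:   branch + wants cross > 0 → take C=(7.4347,4.9811) (cross=17.904)
θ=27°: ex = (C−B)/|BC| = (0.7741,0.6330); ey = (-0.6330,0.7741)
θ=27°: P = B + 2.79·ex + 2.24·ey = (4.3059,5.3162)
θ=36°: B = A + 4.00·(cos36°, sin36°) = (3.2361, 2.3511)
θ=36°: |BD| = 4.4379
θ=36°: circle(B,5.00) ∩ circle(D,5.00): a=2.2190, h=4.4807
θ=36°:   candidates: C₊=(7.4918,4.9758) cross=19.885; C₋=(2.7442,-2.6246) cross=-19.885
θ=36°:   branch + wants cross > 0 → take C=(7.4918,4.9758) (cross=19.885)
θ=36°: ex = (C−B)/|BC| = (0.8512,0.5249); ey = (-0.5249,0.8512)
θ=36°: P = B + 2.79·ex + 2.24·ey = (4.4350,5.7223)
θ=82°: B = A + 4.00·(cos82°, sin82°) = (0.5567, 3.9611)
θ=82°: |BD| = 7.5635
θ=82°: circle(B,5.00) ∩ circle(D,5.00): a=3.7817, h=3.2708
θ=82°:   candidates: C₊=(5.4913,4.7670) cross=24.739; C₋=(2.0654,-0.8059) cross=-24.739
θ=82°:   branch + wants cross > 0 → take C=(5.4913,4.7670) (cross=24.739)
θ=82°: ex = (C−B)/|BC| = (0.9869,0.1612); ey = (-0.1612,0.9869)
θ=82°: P = B + 2.79·ex + 2.24·ey = (2.9492,6.6215)

θ=17°: 3.90 4.75
θ=27°: 4.31 5.32
θ=36°: 4.43 5.72
θ=82°: 2.95 6.62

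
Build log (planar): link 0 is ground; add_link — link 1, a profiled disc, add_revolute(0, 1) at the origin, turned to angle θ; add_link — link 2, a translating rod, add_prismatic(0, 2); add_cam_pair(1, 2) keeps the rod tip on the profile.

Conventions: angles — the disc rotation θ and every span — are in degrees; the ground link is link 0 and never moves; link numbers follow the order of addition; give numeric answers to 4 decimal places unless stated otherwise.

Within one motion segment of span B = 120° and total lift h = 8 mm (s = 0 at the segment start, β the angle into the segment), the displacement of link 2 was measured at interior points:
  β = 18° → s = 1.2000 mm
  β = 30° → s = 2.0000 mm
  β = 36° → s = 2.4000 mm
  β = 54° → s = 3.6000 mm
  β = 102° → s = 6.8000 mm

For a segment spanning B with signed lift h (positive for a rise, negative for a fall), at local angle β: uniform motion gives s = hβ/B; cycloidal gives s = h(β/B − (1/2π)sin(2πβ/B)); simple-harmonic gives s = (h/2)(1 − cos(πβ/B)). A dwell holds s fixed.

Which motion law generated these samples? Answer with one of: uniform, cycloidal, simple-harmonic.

candidates at β/B = r: uniform s = h·r (linear in β); cycloidal s = h·(r − sin(2πr)/(2π)); simple-harmonic s = (h/2)(1 − cos(πr))
β=18°: printed 1.2000 | uniform 1.2000, cycloidal 0.1699, simple-harmonic 0.4360
β=30°: printed 2.0000 | uniform 2.0000, cycloidal 0.7268, simple-harmonic 1.1716
β=36°: printed 2.4000 | uniform 2.4000, cycloidal 1.1891, simple-harmonic 1.6489
β=54°: printed 3.6000 | uniform 3.6000, cycloidal 3.2065, simple-harmonic 3.3743
β=102°: printed 6.8000 | uniform 6.8000, cycloidal 7.8301, simple-harmonic 7.5640
only one law matches every sample → uniform

uniform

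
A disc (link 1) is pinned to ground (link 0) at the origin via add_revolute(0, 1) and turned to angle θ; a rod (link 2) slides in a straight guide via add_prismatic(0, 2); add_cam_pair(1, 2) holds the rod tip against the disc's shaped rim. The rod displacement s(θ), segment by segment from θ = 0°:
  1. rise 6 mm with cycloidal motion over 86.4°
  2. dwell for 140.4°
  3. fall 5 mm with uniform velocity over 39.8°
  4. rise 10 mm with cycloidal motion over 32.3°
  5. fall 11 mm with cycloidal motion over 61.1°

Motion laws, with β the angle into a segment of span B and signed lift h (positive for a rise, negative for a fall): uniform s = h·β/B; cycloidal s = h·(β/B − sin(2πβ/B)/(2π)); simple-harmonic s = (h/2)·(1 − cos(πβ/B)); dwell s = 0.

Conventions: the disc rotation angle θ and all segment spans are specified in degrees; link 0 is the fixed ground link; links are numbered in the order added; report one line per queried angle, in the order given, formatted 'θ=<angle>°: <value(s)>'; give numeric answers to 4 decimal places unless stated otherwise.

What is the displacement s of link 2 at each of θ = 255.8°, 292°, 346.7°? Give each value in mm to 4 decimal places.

segment 1 (0° to 86.4°, cycloidal, h = 6) is passed completely: s = 0.0000 + (6) = 6.0000
segment 2 (86.4° to 226.8°, dwell): s unchanged at 6.0000
θ = 255.8° falls in segment 3 (226.8° to 266.6°, uniform, h = -5): β = 255.8 − 226.8 = 29°, B = 39.8°; Δs = -5·29/39.8 = -3.6432; s = 6.0000 − 3.6432 = 2.3568
segment 3 (226.8° to 266.6°, uniform, h = -5) is passed completely: s = 6.0000 + (-5) = 1.0000
θ = 292° falls in segment 4 (266.6° to 298.9°, cycloidal, h = 10): β = 292 − 266.6 = 25.4°, B = 32.3°; Δs = 10·(0.7864 − sin(2π·0.7864)/(2π)) = 9.4139; s = 1.0000 + 9.4139 = 10.4139
segment 4 (266.6° to 298.9°, cycloidal, h = 10) is passed completely: s = 1.0000 + (10) = 11.0000
θ = 346.7° falls in segment 5 (298.9° to 360°, cycloidal, h = -11): β = 346.7 − 298.9 = 47.8°, B = 61.1°; Δs = -11·(0.7823 − sin(2π·0.7823)/(2π)) = -10.3203; s = 11.0000 − 10.3203 = 0.6797

θ=255.8°: 2.3568
θ=292°: 10.4139
θ=346.7°: 0.6797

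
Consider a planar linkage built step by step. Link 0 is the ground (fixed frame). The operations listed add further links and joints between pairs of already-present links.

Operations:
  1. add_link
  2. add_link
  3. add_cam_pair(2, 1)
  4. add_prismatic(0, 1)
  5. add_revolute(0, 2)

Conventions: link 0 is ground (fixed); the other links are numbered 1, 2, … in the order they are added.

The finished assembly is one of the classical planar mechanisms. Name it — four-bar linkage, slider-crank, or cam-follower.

links: 3 (incl. ground); joints: 1 revolute, 1 prismatic, 1 higher (cam) pair, forming one closed loop
3 links, revolute + prismatic + higher pair in one loop → cam-follower

cam-follower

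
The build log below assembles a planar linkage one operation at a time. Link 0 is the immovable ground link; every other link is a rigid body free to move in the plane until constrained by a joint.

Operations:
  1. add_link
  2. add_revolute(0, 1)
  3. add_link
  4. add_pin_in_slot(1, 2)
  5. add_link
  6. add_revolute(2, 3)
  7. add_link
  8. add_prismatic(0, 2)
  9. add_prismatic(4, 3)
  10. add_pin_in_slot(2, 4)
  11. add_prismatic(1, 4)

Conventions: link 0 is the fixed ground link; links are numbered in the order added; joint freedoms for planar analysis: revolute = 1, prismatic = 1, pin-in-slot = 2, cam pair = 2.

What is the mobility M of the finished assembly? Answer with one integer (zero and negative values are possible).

ground; <1,0,0>
#1 <2,0,0>
R:0↔1 J1 <2,1,0>
#2 <3,1,0>
PS:1↔2 J2 <3,1,1>
#3 <4,1,1>
R:2↔3 J1 <4,2,1>
#4 <5,2,1>
P:0↔2 J1 <5,3,1>
P:4↔3 J1 <5,4,1>
PS:2↔4 J2 <5,4,2>
P:1↔4 J1 <5,5,2>
3×4 − 2×5 − 1×2 = 0

M = 0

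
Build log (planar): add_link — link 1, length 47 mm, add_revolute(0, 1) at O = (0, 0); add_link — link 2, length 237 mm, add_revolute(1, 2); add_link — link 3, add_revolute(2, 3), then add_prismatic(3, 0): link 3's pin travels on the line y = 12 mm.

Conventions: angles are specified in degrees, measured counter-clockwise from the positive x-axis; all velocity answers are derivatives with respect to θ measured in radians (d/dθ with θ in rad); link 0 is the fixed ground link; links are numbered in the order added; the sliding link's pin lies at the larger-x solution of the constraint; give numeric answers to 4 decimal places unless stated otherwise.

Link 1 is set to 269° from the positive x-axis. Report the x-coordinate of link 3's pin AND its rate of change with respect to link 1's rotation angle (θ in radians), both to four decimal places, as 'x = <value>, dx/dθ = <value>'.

geometry: r = 47 mm, L = 237 mm, e = 12 mm
crank pin P = (r cos θ, r sin θ) = (-0.820263, -46.992842)
h = r sin θ − e = -46.992842 − 12 = -58.992842
x = r cos θ + √(L² − h²) = -0.820263 + 229.540508 = 228.720245
dx/dθ = −r sin θ − h·r cos θ/√(L² − h²) (θ in radians; h = -58.992842) = 46.782031

x = 228.7202, dx/dθ = 46.7820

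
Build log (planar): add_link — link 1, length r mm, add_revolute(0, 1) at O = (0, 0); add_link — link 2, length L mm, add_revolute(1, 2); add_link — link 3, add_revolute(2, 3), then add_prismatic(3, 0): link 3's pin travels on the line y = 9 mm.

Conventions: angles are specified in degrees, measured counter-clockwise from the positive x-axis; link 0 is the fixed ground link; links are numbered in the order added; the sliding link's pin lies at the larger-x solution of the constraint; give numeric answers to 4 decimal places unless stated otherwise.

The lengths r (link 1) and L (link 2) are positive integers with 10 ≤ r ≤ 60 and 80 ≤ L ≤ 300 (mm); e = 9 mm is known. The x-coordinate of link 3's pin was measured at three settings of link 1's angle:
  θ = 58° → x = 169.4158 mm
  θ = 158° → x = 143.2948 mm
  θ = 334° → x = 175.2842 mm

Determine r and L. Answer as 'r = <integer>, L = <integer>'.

constraint per measurement: (x − r cos θ)² + (r sin θ − e)² = L²
subtracting the θ₁ and θ₂ equations cancels the r² and L² terms:
r = (x₁² − x₂²) / (2[(x₁cos θ₁ + e sin θ₁) − (x₂cos θ₂ + e sin θ₂)]) = 17.9999 → r = 18
L² = (x₁ − r cos θ₁)² + (r sin θ₁ − e)² = 25599.9846 → L = 160.0000 → L = 160
check at θ₃=334°: x = 175.2842 (printed 175.2842) ✓

r = 18, L = 160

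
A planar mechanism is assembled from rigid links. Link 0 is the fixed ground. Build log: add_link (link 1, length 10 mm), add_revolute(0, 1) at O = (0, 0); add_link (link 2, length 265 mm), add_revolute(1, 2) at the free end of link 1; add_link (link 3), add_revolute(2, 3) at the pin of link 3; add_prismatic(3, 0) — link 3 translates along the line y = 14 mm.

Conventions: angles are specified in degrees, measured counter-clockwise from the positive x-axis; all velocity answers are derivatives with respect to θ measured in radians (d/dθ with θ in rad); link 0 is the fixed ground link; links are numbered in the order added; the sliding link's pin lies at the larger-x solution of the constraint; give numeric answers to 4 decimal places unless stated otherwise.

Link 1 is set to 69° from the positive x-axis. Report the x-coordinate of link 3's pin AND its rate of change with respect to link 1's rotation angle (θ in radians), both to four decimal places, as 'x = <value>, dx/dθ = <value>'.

geometry: r = 10 mm, L = 265 mm, e = 14 mm
crank pin P = (r cos θ, r sin θ) = (3.583679, 9.335804)
h = r sin θ − e = 9.335804 − 14 = -4.664196
x = r cos θ + √(L² − h²) = 3.583679 + 264.958950 = 268.542630
dx/dθ = −r sin θ − h·r cos θ/√(L² − h²) (θ in radians; h = -4.664196) = -9.272719

x = 268.5426, dx/dθ = -9.2727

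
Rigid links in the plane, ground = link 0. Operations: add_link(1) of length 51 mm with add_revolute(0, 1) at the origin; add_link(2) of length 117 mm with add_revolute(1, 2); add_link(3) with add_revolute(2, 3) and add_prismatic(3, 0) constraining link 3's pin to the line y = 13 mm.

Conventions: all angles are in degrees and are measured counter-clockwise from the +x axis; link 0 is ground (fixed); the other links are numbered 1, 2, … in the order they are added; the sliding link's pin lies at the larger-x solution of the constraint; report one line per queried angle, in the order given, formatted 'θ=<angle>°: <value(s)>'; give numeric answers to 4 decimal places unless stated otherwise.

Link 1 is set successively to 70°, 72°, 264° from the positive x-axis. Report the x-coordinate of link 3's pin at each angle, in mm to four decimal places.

geometry: r = 51 mm, L = 117 mm, e = 13 mm
θ=70°: crank pin P = (r cos θ, r sin θ) = (17.443027, 47.924324)
θ=70°: h = r sin θ − e = 47.924324 − 13 = 34.924324
θ=70°: x = r cos θ + √(L² − h²) = 17.443027 + 111.665982 = 129.109010
θ=72°: crank pin P = (r cos θ, r sin θ) = (15.759867, 48.503882)
θ=72°: h = r sin θ − e = 48.503882 − 13 = 35.503882
θ=72°: x = r cos θ + √(L² − h²) = 15.759867 + 111.483068 = 127.242934
θ=264°: crank pin P = (r cos θ, r sin θ) = (-5.330952, -50.720617)
θ=264°: h = r sin θ − e = -50.720617 − 13 = -63.720617
θ=264°: x = r cos θ + √(L² − h²) = -5.330952 + 98.125853 = 92.794901

θ=70°: 129.1090
θ=72°: 127.2429
θ=264°: 92.7949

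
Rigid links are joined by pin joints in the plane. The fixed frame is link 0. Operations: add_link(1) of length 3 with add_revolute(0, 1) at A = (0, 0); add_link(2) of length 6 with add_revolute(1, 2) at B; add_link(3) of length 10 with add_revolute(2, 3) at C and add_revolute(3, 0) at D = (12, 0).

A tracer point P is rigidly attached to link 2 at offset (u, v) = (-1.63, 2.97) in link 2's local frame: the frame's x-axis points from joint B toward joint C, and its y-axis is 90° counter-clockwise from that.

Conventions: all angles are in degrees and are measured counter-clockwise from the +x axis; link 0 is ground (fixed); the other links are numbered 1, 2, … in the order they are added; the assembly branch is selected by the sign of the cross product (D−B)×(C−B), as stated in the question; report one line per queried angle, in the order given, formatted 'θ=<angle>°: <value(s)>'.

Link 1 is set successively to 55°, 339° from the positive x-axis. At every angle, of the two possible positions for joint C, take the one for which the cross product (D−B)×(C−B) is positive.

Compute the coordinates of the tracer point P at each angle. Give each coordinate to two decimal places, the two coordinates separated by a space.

A=(0,0), D=(12.00,0)
θ=55°: B = A + 3.00·(cos55°, sin55°) = (1.7207, 2.4575)
θ=55°: |BD| = 10.5689
θ=55°: circle(B,6.00) ∩ circle(D,10.00): a=2.2567, h=5.5594
θ=55°:   candidates: C₊=(5.2083,7.3398) cross=58.757; C₋=(2.6229,-3.4743) cross=-58.757
θ=55°:   branch + wants cross > 0 → take C=(5.2083,7.3398) (cross=58.757)
θ=55°: ex = (C−B)/|BC| = (0.5813,0.8137); ey = (-0.8137,0.5813)
θ=55°: P = B + -1.63·ex + 2.97·ey = (-1.6435,2.8574)
θ=339°: B = A + 3.00·(cos339°, sin339°) = (2.8007, -1.0751)
θ=339°: |BD| = 9.2619
θ=339°: circle(B,6.00) ∩ circle(D,10.00): a=1.1759, h=5.8836
θ=339°:   candidates: C₊=(3.2857,4.9053) cross=54.494; C₋=(4.6517,-6.7825) cross=-54.494
θ=339°:   branch + wants cross > 0 → take C=(3.2857,4.9053) (cross=54.494)
θ=339°: ex = (C−B)/|BC| = (0.0808,0.9967); ey = (-0.9967,0.0808)
θ=339°: P = B + -1.63·ex + 2.97·ey = (-0.2913,-2.4597)

θ=55°: -1.64 2.86
θ=339°: -0.29 -2.46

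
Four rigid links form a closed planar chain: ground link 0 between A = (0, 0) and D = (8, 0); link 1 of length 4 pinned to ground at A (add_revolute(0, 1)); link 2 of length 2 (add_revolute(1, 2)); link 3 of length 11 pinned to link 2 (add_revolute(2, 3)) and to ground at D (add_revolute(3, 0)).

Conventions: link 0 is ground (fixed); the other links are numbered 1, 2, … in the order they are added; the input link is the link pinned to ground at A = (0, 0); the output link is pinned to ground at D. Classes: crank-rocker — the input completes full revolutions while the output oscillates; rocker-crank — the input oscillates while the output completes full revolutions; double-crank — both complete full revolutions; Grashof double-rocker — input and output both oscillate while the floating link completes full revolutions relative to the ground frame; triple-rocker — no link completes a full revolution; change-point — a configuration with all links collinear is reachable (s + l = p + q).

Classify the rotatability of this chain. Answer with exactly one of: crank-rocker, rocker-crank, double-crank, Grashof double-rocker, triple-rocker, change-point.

lengths: ground=8, input=4, coupler=2, output=11
sorted: s=2 (shortest), l=11 (longest), p+q=12
s + l = 13 vs p + q = 12
s + l > p + q → non-Grashof → no link fully rotates → triple-rocker

triple-rocker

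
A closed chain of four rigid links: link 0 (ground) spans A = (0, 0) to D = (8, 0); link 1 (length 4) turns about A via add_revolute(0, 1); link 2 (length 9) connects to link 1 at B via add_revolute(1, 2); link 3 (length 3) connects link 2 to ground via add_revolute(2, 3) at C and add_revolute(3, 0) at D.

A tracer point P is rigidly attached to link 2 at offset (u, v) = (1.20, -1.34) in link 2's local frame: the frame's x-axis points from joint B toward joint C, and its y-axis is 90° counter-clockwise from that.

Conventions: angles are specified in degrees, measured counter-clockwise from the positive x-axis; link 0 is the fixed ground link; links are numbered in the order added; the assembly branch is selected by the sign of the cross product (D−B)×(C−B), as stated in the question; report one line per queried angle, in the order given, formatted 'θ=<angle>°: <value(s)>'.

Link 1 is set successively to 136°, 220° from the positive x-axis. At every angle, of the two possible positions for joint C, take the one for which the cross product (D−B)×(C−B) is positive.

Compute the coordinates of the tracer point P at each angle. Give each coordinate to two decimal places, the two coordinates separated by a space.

A=(0,0), D=(8.00,0)
θ=136°: B = A + 4.00·(cos136°, sin136°) = (-2.8774, 2.7786)
θ=136°: |BD| = 11.2267
θ=136°: circle(B,9.00) ∩ circle(D,3.00): a=8.8200, h=1.7911
θ=136°:   candidates: C₊=(6.1115,2.3310) cross=20.108; C₋=(5.2249,-1.1397) cross=-20.108
θ=136°:   branch + wants cross > 0 → take C=(6.1115,2.3310) (cross=20.108)
θ=136°: ex = (C−B)/|BC| = (0.9988,-0.0497); ey = (0.0497,0.9988)
θ=136°: P = B + 1.20·ex + -1.34·ey = (-1.7455,1.3806)
θ=220°: B = A + 4.00·(cos220°, sin220°) = (-3.0642, -2.5712)
θ=220°: |BD| = 11.3590
θ=220°: circle(B,9.00) ∩ circle(D,3.00): a=8.8488, h=1.6428
θ=220°:   candidates: C₊=(5.1831,1.0320) cross=18.661; C₋=(5.9268,-2.1684) cross=-18.661
θ=220°:   branch + wants cross > 0 → take C=(5.1831,1.0320) (cross=18.661)
θ=220°: ex = (C−B)/|BC| = (0.9164,0.4003); ey = (-0.4003,0.9164)
θ=220°: P = B + 1.20·ex + -1.34·ey = (-1.4281,-3.3187)

θ=136°: -1.75 1.38
θ=220°: -1.43 -3.32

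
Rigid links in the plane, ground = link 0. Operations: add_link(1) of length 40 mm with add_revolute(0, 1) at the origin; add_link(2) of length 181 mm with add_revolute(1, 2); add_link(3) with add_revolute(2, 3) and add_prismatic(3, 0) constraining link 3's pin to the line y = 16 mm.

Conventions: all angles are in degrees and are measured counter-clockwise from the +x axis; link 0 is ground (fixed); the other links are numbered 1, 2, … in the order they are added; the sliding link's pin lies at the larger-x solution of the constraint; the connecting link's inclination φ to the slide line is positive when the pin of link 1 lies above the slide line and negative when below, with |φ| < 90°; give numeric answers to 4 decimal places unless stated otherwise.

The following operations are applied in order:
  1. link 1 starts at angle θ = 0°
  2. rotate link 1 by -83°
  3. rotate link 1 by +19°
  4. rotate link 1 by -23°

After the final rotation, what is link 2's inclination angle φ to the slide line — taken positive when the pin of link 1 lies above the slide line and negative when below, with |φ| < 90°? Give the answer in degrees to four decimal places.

geometry: r = 40 mm, L = 181 mm, e = 16 mm; θ starts at 0°
rotate link 1 by -83°: θ ← 0° -83° = -83°
rotate link 1 by +19°: θ ← -83° +19° = -64°
rotate link 1 by -23°: θ ← -64° -23° = -87°
h = r sin θ − e = -39.945181 − 16 = -55.945181
sin φ = h / L = -55.945181 / 181 = -0.30908940
φ = arcsin(-0.30908940) = -18.004362°

-18.0044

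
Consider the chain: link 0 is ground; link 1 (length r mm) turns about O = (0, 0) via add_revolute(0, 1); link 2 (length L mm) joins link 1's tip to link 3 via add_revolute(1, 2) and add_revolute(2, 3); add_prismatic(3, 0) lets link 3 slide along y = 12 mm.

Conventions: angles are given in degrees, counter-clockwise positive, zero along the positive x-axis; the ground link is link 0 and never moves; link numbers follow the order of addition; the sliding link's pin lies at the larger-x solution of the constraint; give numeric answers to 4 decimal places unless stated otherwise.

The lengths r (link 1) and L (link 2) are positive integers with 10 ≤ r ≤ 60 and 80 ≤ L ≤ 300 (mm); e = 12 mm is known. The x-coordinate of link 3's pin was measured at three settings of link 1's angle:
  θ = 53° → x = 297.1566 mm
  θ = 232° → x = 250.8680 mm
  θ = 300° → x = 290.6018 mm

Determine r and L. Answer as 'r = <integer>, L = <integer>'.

constraint per measurement: (x − r cos θ)² + (r sin θ − e)² = L²
subtracting the θ₁ and θ₂ equations cancels the r² and L² terms:
r = (x₁² − x₂²) / (2[(x₁cos θ₁ + e sin θ₁) − (x₂cos θ₂ + e sin θ₂)]) = 36.0001 → r = 36
L² = (x₁ − r cos θ₁)² + (r sin θ₁ − e)² = 76176.0258 → L = 276.0000 → L = 276
check at θ₃=300°: x = 290.6018 (printed 290.6018) ✓

r = 36, L = 276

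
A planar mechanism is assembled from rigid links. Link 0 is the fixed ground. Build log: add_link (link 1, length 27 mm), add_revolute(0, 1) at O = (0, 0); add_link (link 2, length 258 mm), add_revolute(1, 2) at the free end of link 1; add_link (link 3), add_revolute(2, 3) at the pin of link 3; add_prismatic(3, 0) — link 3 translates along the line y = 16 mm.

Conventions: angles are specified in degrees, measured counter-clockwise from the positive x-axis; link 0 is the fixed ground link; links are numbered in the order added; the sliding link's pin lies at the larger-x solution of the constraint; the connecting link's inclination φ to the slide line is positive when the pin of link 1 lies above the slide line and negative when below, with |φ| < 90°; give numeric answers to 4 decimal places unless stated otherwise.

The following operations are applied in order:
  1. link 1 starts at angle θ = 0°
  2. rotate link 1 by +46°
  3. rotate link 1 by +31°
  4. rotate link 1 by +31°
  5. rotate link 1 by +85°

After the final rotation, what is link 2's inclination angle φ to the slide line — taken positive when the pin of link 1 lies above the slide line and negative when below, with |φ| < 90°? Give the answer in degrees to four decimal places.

geometry: r = 27 mm, L = 258 mm, e = 16 mm; θ starts at 0°
rotate link 1 by +46°: θ ← 0° +46° = 46°
rotate link 1 by +31°: θ ← 46° +31° = 77°
rotate link 1 by +31°: θ ← 77° +31° = 108°
rotate link 1 by +85°: θ ← 108° +85° = 193°
h = r sin θ − e = -6.073678 − 16 = -22.073678
sin φ = h / L = -22.073678 / 258 = -0.08555689
φ = arcsin(-0.08555689) = -4.908049°

-4.9080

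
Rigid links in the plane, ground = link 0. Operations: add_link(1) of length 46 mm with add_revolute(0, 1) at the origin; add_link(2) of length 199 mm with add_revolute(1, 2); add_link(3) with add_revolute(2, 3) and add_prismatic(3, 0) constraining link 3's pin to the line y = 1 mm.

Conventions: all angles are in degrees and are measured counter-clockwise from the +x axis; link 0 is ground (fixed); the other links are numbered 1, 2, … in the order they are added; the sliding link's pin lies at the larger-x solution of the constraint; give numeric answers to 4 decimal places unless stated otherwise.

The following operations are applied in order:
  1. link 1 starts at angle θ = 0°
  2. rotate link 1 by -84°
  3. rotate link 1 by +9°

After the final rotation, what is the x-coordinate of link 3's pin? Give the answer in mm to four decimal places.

geometry: r = 46 mm, L = 199 mm, e = 1 mm; θ starts at 0°
rotate link 1 by -84°: θ ← 0° -84° = -84°
rotate link 1 by +9°: θ ← -84° +9° = -75°
crank pin P = (r cos θ, r sin θ) = (11.905676, -44.432588)
h = r sin θ − e = -44.432588 − 1 = -45.432588
x = r cos θ + √(L² − h²) = 11.905676 + 193.744368 = 205.650044

205.6500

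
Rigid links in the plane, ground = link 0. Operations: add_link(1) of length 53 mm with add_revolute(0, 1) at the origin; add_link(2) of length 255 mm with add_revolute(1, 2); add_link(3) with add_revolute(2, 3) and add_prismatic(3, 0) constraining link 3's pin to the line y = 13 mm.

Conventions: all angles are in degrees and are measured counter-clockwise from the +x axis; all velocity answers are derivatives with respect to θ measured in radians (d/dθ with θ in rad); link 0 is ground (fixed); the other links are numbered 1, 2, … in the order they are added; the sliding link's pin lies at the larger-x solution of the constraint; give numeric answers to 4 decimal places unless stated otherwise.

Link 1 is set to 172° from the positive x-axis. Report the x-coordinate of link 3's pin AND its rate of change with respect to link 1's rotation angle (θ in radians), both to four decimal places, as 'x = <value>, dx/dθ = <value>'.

geometry: r = 53 mm, L = 255 mm, e = 13 mm
crank pin P = (r cos θ, r sin θ) = (-52.484208, 7.376174)
h = r sin θ − e = 7.376174 − 13 = -5.623826
x = r cos θ + √(L² − h²) = -52.484208 + 254.937978 = 202.453770
dx/dθ = −r sin θ − h·r cos θ/√(L² − h²) (θ in radians; h = -5.623826) = -8.533954

x = 202.4538, dx/dθ = -8.5340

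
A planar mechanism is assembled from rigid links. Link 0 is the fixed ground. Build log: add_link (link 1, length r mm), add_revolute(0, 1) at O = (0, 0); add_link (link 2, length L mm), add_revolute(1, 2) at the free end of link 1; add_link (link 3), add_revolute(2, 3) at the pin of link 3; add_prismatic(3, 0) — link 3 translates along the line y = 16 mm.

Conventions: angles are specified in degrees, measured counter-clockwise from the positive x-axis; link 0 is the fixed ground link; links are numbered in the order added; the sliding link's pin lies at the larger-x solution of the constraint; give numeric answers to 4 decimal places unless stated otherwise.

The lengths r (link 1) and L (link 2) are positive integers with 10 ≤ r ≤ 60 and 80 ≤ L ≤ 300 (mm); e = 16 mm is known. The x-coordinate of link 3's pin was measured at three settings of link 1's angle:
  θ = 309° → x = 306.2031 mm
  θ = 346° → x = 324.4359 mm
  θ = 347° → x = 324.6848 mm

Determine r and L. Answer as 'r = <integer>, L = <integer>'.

constraint per measurement: (x − r cos θ)² + (r sin θ − e)² = L²
subtracting the θ₁ and θ₂ equations cancels the r² and L² terms:
r = (x₁² − x₂²) / (2[(x₁cos θ₁ + e sin θ₁) − (x₂cos θ₂ + e sin θ₂)]) = 44.0001 → r = 44
L² = (x₁ − r cos θ₁)² + (r sin θ₁ − e)² = 80088.9728 → L = 283.0000 → L = 283
check at θ₃=347°: x = 324.6848 (printed 324.6848) ✓

r = 44, L = 283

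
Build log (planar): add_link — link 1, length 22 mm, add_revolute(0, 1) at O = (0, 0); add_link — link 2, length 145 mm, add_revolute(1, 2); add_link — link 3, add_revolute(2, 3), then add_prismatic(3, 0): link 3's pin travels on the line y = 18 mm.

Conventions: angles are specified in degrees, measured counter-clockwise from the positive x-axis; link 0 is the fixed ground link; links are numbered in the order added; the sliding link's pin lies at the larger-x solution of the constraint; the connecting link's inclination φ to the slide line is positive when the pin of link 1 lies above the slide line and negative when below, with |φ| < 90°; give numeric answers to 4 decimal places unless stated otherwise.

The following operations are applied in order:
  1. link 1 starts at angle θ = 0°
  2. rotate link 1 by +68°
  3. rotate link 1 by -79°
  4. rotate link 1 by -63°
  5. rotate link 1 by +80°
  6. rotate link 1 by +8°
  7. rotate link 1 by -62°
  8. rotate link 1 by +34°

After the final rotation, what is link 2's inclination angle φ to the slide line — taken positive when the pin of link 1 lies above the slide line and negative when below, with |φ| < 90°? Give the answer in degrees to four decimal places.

geometry: r = 22 mm, L = 145 mm, e = 18 mm; θ starts at 0°
rotate link 1 by +68°: θ ← 0° +68° = 68°
rotate link 1 by -79°: θ ← 68° -79° = -11°
rotate link 1 by -63°: θ ← -11° -63° = -74°
rotate link 1 by +80°: θ ← -74° +80° = 6°
rotate link 1 by +8°: θ ← 6° +8° = 14°
rotate link 1 by -62°: θ ← 14° -62° = -48°
rotate link 1 by +34°: θ ← -48° +34° = -14°
h = r sin θ − e = -5.322282 − 18 = -23.322282
sin φ = h / L = -23.322282 / 145 = -0.16084332
φ = arcsin(-0.16084332) = -9.255849°

-9.2558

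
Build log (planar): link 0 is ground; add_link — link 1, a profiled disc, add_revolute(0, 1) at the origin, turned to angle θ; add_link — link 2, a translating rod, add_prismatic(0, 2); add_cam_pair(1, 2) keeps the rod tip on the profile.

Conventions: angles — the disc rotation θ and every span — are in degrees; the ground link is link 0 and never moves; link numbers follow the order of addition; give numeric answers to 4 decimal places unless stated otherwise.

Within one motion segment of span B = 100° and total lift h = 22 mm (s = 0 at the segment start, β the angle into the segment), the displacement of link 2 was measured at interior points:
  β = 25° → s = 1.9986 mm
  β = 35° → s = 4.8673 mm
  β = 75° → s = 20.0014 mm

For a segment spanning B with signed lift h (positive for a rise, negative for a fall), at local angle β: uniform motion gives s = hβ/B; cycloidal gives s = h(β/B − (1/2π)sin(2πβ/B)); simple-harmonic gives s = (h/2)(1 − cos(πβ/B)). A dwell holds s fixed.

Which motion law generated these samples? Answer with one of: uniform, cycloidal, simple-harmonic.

candidates at β/B = r: uniform s = h·r (linear in β); cycloidal s = h·(r − sin(2πr)/(2π)); simple-harmonic s = (h/2)(1 − cos(πr))
β=25°: printed 1.9986 | uniform 5.5000, cycloidal 1.9986, simple-harmonic 3.2218
β=35°: printed 4.8673 | uniform 7.7000, cycloidal 4.8673, simple-harmonic 6.0061
β=75°: printed 20.0014 | uniform 16.5000, cycloidal 20.0014, simple-harmonic 18.7782
only one law matches every sample → cycloidal

cycloidal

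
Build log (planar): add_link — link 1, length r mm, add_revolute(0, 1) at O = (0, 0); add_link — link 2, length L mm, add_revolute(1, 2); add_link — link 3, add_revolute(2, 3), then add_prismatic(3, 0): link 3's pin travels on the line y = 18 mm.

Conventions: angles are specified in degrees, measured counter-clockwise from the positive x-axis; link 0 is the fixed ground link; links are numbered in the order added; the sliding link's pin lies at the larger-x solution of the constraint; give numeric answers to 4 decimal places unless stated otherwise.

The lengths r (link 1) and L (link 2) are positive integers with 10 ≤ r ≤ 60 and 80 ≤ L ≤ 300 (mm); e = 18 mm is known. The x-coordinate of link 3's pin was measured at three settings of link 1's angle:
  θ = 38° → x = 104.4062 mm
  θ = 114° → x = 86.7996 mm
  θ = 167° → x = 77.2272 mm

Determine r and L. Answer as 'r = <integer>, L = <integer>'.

constraint per measurement: (x − r cos θ)² + (r sin θ − e)² = L²
subtracting the θ₁ and θ₂ equations cancels the r² and L² terms:
r = (x₁² − x₂²) / (2[(x₁cos θ₁ + e sin θ₁) − (x₂cos θ₂ + e sin θ₂)]) = 15.0000 → r = 15
L² = (x₁ − r cos θ₁)² + (r sin θ₁ − e)² = 8649.0012 → L = 93.0000 → L = 93
check at θ₃=167°: x = 77.2272 (printed 77.2272) ✓

r = 15, L = 93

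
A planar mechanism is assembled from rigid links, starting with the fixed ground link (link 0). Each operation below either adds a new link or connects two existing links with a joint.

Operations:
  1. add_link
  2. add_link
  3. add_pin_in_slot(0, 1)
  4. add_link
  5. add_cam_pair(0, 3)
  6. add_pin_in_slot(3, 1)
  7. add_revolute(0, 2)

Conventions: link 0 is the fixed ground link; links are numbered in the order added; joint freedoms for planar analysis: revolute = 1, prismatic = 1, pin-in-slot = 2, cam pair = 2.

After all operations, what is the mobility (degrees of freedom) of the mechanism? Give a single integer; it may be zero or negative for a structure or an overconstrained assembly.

L=1 J1=0 J2=0
add link → L=2 J1=0 J2=0
add link → L=3 J1=0 J2=0
PS@0,1 dof=2 J2 → L=3 J1=0 J2=1
add link → L=4 J1=0 J2=1
C@0,3 dof=2 J2 → L=4 J1=0 J2=2
PS@3,1 dof=2 J2 → L=4 J1=0 J2=3
R@0,2 dof=1 J1 → L=4 J1=1 J2=3
M=3(L−1)−2J1−J2=3·3−2·1−3=4

M = 4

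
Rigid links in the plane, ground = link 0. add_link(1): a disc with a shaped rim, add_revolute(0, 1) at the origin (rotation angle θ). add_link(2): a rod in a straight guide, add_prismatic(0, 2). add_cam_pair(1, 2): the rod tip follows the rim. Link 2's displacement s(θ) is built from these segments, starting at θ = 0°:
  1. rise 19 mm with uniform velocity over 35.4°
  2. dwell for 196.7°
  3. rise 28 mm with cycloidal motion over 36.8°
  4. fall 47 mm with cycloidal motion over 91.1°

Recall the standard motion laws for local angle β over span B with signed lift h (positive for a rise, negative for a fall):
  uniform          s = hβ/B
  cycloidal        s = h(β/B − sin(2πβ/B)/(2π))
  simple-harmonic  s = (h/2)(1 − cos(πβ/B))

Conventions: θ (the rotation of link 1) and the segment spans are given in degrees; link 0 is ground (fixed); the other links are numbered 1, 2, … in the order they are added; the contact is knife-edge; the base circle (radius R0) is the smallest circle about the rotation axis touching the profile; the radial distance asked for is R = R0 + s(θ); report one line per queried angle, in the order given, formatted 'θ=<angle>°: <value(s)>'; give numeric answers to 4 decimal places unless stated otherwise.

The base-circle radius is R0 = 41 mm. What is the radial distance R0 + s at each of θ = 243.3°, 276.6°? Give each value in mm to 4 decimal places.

segment 1 (0° to 35.4°, uniform, h = 19) is passed completely: s = 0.0000 + (19) = 19.0000
segment 2 (35.4° to 232.1°, dwell): s unchanged at 19.0000
θ = 243.3° falls in segment 3 (232.1° to 268.9°, cycloidal, h = 28): β = 243.3 − 232.1 = 11.2°, B = 36.8°; Δs = 28·(0.3043 − sin(2π·0.3043)/(2π)) = 4.3227; s = 19.0000 + 4.3227 = 23.3227
segment 3 (232.1° to 268.9°, cycloidal, h = 28) is passed completely: s = 19.0000 + (28) = 47.0000
θ = 276.6° falls in segment 4 (268.9° to 360°, cycloidal, h = -47): β = 276.6 − 268.9 = 7.7°, B = 91.1°; Δs = -47·(0.0845 − sin(2π·0.0845)/(2π)) = -0.1841; s = 47.0000 − 0.1841 = 46.8159
θ=243.3°: R = R0 + s = 41 + 23.3227 = 64.3227
θ=276.6°: R = R0 + s = 41 + 46.8159 = 87.8159

θ=243.3°: 64.3227
θ=276.6°: 87.8159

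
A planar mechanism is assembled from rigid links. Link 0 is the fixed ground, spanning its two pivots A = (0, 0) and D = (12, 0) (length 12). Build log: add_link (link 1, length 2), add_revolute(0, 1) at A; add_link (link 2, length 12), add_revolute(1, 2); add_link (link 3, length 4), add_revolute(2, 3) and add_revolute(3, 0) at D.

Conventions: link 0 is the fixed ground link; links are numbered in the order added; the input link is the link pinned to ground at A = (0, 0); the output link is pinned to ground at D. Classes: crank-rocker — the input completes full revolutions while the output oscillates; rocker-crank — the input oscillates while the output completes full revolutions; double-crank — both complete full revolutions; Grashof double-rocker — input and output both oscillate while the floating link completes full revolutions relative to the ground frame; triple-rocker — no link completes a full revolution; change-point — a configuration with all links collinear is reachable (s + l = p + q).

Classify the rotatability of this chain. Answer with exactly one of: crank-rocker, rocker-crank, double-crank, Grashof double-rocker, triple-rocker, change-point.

lengths: ground=12, input=2, coupler=12, output=4
sorted: s=2 (shortest), l=12 (longest), p+q=16
s + l = 14 vs p + q = 16
s + l < p + q (Grashof) with shortest = input link → crank-rocker

crank-rocker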